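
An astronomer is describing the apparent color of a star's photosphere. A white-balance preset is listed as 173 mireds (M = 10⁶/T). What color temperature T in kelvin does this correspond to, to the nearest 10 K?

T = 10⁶ / 173 = 5780.35 K → 5780 K.

5780 K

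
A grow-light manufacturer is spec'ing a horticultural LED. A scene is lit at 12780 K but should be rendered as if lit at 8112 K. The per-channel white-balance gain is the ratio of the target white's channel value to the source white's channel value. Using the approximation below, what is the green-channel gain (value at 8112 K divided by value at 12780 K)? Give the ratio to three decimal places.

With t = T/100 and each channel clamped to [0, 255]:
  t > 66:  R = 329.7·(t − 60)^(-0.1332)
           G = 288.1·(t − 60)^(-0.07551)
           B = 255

1.092

At 12780 K (t = 127.8):
  G = 288.1·(127.8 − 60)^(-0.07551) = 288.1·67.8^(-0.07551) = 288.1·0.72732 = 209.540.
At 8112 K (t = 81.12):
  G = 288.1·(81.12 − 60)^(-0.07551) = 288.1·21.12^(-0.07551) = 288.1·0.79428 = 228.831.
Gain = 228.831 / 209.540 = 1.0921 → 1.092.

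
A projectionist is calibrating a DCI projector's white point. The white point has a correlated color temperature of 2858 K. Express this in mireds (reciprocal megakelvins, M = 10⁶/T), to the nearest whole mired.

350 mireds

M = 10⁶ / 2858 = 349.895 → 350 mireds.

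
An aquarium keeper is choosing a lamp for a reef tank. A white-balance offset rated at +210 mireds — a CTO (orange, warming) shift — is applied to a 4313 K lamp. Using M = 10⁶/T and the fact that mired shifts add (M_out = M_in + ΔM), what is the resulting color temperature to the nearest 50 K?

2250 K

M_in = 10⁶/4313 = 231.86 mireds.
M_out = 231.86 + (+210) = 441.86 mireds.
T_out = 10⁶/441.86 = 2263.2 K → 2250 K.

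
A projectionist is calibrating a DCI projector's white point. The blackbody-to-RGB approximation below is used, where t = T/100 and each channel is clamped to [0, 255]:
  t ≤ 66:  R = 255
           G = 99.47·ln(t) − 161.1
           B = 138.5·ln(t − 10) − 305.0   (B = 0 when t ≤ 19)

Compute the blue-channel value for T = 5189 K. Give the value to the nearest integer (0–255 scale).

t = 5189/100 = 51.89; the t ≤ 66 branch applies.
B = 138.5·ln(51.89 − 10) − 305.0 = 138.5·ln 41.89 − 305.0 = 138.5·3.7350 − 305.0 = 212.304.
Rounded: 212.

212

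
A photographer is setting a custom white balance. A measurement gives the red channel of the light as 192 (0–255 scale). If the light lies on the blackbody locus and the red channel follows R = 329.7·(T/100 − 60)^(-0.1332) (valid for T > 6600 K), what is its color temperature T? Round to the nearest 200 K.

(t − 60)^(-0.1332) = 192/329.7 = 0.58235.
t − 60 = 0.58235^(1/-0.1332) = 0.58235^(-7.508) = 57.929, so t = 117.929.
T = 100·t = 11793 K → 11800 K to the nearest 200 K.

11800 K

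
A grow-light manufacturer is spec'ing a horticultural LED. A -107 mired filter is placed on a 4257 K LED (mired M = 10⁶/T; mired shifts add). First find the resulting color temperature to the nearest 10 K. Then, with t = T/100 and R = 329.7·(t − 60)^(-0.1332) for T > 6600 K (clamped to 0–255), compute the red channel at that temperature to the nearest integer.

224

M_in = 10⁶/4257 = 234.91; M_out = 234.91 + (-107) = 127.91.
T_out = 10⁶/127.91 = 7818.2 K → 7820 K; t = 78.2.
R = 329.7·(78.2 − 60)^(-0.1332) = 329.7·18.2^(-0.1332) = 329.7·0.67945 = 224.015.
Rounded: 224.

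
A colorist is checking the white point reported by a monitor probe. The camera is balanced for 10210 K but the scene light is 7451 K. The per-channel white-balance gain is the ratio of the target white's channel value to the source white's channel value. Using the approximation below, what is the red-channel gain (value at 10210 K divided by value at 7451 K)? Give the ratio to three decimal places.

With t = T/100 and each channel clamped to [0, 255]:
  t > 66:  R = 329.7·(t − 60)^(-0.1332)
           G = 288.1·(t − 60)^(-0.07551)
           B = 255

At 7451 K (t = 74.51):
  R = 329.7·(74.51 − 60)^(-0.1332) = 329.7·14.51^(-0.1332) = 329.7·0.70027 = 230.879.
At 10210 K (t = 102.1):
  R = 329.7·(102.1 − 60)^(-0.1332) = 329.7·42.1^(-0.1332) = 329.7·0.60764 = 200.339.
Gain = 200.339 / 230.879 = 0.8677 → 0.868.

0.868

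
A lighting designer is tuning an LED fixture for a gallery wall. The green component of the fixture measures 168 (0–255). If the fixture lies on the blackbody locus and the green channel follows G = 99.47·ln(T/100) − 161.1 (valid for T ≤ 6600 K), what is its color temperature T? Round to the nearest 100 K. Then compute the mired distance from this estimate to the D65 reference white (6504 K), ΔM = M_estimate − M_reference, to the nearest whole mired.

ln t = (168 + 161.1) / 99.47 = 3.3085.
t = e^3.3085 = 27.345.
T = 100·t = 2735 K → 2700 K to the nearest 100 K.
M_estimate = 10⁶/2700 = 370.37; M_reference = 10⁶/6504 = 153.75.
ΔM = 370.37 − 153.75 = 216.62 → +217 mireds.

+217 mireds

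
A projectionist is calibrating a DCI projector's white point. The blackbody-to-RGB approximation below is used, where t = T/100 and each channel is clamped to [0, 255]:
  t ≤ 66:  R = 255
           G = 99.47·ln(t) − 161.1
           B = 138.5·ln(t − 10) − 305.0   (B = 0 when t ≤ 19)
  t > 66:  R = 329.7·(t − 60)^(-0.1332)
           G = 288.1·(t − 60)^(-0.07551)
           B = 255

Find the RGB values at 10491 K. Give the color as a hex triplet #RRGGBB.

t = 10491/100 = 104.91; the t > 66 branch applies.
R = 329.7·(104.91 − 60)^(-0.1332) = 329.7·44.91^(-0.1332) = 329.7·0.60243 = 198.622.
G = 288.1·(104.91 − 60)^(-0.07551) = 288.1·44.91^(-0.07551) = 288.1·0.75029 = 216.160.
B = 255 by definition for t > 66.
Rounded: (199, 216, 255).
In hex: #C7D8FF.

#C7D8FF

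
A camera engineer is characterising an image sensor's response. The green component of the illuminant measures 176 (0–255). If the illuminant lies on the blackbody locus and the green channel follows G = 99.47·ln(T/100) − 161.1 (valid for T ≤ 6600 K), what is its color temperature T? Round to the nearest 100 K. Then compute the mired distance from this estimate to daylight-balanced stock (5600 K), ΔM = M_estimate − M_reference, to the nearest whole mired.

+155 mireds

ln t = (176 + 161.1) / 99.47 = 3.3890.
t = e^3.3890 = 29.635.
T = 100·t = 2964 K → 3000 K to the nearest 100 K.
M_estimate = 10⁶/3000 = 333.33; M_reference = 10⁶/5600 = 178.57.
ΔM = 333.33 − 178.57 = 154.76 → +155 mireds.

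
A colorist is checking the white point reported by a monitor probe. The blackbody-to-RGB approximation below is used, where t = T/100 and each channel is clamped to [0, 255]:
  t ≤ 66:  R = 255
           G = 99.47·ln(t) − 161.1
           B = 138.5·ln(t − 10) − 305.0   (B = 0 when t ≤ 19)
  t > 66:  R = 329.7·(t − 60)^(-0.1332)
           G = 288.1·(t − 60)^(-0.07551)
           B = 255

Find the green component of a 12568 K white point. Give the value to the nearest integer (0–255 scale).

t = 12568/100 = 125.68; the t > 66 branch applies.
G = 288.1·(125.68 − 60)^(-0.07551) = 288.1·65.68^(-0.07551) = 288.1·0.72906 = 210.043.
Rounded: 210.

210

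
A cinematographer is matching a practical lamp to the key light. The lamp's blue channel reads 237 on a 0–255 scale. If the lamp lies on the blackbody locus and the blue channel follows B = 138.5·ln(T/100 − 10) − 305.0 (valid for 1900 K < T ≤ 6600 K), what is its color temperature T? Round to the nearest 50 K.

6000 K

ln(t − 10) = (237 + 305.0) / 138.5 = 3.9134.
t − 10 = e^3.9134 = 50.067, so t = 60.067.
T = 100·t = 6007 K → 6000 K to the nearest 50 K.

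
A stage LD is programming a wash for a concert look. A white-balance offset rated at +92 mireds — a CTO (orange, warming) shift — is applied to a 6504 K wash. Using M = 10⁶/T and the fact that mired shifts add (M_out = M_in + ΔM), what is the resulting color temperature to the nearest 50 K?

4050 K

M_in = 10⁶/6504 = 153.75 mireds.
M_out = 153.75 + (+92) = 245.75 mireds.
T_out = 10⁶/245.75 = 4069.2 K → 4050 K.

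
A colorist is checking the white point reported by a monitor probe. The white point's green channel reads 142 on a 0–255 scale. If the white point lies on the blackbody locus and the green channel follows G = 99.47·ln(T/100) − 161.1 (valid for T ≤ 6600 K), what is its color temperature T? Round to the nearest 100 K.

2100 K

ln t = (142 + 161.1) / 99.47 = 3.0471.
t = e^3.0471 = 21.055.
T = 100·t = 2106 K → 2100 K to the nearest 100 K.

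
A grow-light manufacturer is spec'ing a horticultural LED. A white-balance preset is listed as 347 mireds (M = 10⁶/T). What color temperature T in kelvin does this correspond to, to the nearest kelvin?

T = 10⁶ / 347 = 2881.84 K → 2882 K.

2882 K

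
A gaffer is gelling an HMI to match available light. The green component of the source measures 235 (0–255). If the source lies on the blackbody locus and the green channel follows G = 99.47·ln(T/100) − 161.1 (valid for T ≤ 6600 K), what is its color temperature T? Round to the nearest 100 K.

5400 K

ln t = (235 + 161.1) / 99.47 = 3.9821.
t = e^3.9821 = 53.630.
T = 100·t = 5363 K → 5400 K to the nearest 100 K.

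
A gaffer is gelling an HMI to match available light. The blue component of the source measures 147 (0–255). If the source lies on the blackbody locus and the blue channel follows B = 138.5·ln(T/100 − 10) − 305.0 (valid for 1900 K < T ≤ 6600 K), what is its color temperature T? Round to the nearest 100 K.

3600 K

ln(t − 10) = (147 + 305.0) / 138.5 = 3.2635.
t − 10 = e^3.2635 = 26.142, so t = 36.142.
T = 100·t = 3614 K → 3600 K to the nearest 100 K.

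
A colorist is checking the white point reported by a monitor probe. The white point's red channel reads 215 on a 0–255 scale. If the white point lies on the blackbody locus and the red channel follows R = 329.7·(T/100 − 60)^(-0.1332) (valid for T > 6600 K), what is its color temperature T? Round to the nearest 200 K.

(t − 60)^(-0.1332) = 215/329.7 = 0.65211.
t − 60 = 0.65211^(1/-0.1332) = 0.65211^(-7.508) = 24.774, so t = 84.774.
T = 100·t = 8477 K → 8400 K to the nearest 200 K.

8400 K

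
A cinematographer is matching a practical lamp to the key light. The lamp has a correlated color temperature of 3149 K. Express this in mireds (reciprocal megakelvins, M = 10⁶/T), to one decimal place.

M = 10⁶ / 3149 = 317.561 → 317.6 mireds.

317.6 mireds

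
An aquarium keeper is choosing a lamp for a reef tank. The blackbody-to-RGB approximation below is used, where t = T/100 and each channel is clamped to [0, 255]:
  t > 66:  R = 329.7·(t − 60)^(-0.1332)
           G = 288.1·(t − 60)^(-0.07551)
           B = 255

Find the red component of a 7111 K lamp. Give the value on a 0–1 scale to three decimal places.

0.938

t = 7111/100 = 71.11; the t > 66 branch applies.
R = 329.7·(71.11 − 60)^(-0.1332) = 329.7·11.11^(-0.1332) = 329.7·0.72562 = 239.238.
On a 0–1 scale: 239.238/255 = 0.9382 → 0.938.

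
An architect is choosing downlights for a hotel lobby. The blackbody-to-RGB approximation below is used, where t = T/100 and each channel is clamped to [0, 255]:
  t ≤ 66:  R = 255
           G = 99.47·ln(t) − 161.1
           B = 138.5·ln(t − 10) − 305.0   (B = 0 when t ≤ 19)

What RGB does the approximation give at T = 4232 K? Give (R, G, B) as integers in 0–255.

(255, 211, 176)

t = 4232/100 = 42.32; the t ≤ 66 branch applies.
R = 255 by definition for t ≤ 66.
G = 99.47·ln 42.32 − 161.1 = 99.47·3.7453 − 161.1 = 211.441.
B = 138.5·ln(42.32 − 10) − 305.0 = 138.5·ln 32.32 − 305.0 = 138.5·3.4757 − 305.0 = 176.383.
Rounded: (255, 211, 176).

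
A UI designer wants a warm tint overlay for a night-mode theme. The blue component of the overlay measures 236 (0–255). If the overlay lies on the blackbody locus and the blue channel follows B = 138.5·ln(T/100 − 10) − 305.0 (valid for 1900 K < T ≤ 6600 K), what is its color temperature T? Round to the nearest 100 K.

ln(t − 10) = (236 + 305.0) / 138.5 = 3.9061.
t − 10 = e^3.9061 = 49.707, so t = 59.707.
T = 100·t = 5971 K → 6000 K to the nearest 100 K.

6000 K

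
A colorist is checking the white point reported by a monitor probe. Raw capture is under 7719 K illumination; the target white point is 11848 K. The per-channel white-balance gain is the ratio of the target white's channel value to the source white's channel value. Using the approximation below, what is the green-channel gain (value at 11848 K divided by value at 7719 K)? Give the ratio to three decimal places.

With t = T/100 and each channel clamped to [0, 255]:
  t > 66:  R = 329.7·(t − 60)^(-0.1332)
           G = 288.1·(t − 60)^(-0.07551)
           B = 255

At 7719 K (t = 77.19):
  G = 288.1·(77.19 − 60)^(-0.07551) = 288.1·17.19^(-0.07551) = 288.1·0.80672 = 232.417.
At 11848 K (t = 118.48):
  G = 288.1·(118.48 − 60)^(-0.07551) = 288.1·58.48^(-0.07551) = 288.1·0.73548 = 211.893.
Gain = 211.893 / 232.417 = 0.9117 → 0.912.

0.912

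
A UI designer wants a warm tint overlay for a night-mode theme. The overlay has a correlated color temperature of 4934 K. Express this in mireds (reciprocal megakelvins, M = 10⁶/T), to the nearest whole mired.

M = 10⁶ / 4934 = 202.675 → 203 mireds.

203 mireds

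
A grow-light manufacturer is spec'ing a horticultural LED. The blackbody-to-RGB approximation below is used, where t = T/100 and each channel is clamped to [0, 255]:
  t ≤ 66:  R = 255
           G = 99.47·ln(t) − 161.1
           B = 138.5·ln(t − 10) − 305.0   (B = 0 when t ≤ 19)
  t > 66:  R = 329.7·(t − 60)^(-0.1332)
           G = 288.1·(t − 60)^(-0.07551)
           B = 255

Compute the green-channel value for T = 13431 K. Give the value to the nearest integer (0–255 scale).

t = 13431/100 = 134.31; the t > 66 branch applies.
G = 288.1·(134.31 − 60)^(-0.07551) = 288.1·74.31^(-0.07551) = 288.1·0.72230 = 208.094.
Rounded: 208.

208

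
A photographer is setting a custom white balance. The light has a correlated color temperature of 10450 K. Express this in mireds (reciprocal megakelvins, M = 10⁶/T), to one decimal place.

95.7 mireds

M = 10⁶ / 10450 = 95.694 → 95.7 mireds.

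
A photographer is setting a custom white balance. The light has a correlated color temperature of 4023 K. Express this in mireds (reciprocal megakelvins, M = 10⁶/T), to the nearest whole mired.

249 mireds

M = 10⁶ / 4023 = 248.571 → 249 mireds.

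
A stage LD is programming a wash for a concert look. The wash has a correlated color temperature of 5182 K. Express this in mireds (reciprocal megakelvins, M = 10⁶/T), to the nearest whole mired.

M = 10⁶ / 5182 = 192.976 → 193 mireds.

193 mireds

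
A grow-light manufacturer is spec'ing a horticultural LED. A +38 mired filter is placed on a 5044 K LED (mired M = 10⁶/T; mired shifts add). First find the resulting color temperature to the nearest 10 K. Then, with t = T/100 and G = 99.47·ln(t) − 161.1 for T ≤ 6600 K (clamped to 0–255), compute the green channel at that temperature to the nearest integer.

211

M_in = 10⁶/5044 = 198.26; M_out = 198.26 + (+38) = 236.26.
T_out = 10⁶/236.26 = 4232.7 K → 4230 K; t = 42.3.
G = 99.47·ln 42.3 − 161.1 = 99.47·3.7448 − 161.1 = 211.394.
Rounded: 211.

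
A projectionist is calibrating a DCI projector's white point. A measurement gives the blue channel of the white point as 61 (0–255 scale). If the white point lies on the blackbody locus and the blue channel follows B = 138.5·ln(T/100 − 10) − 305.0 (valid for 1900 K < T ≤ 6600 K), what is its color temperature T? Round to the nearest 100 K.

ln(t − 10) = (61 + 305.0) / 138.5 = 2.6426.
t − 10 = e^2.6426 = 14.050, so t = 24.050.
T = 100·t = 2405 K → 2400 K to the nearest 100 K.

2400 K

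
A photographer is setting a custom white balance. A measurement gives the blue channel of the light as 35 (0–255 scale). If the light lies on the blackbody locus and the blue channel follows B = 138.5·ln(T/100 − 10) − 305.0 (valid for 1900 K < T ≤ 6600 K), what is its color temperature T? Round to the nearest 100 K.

2200 K

ln(t − 10) = (35 + 305.0) / 138.5 = 2.4549.
t − 10 = e^2.4549 = 11.645, so t = 21.645.
T = 100·t = 2164 K → 2200 K to the nearest 100 K.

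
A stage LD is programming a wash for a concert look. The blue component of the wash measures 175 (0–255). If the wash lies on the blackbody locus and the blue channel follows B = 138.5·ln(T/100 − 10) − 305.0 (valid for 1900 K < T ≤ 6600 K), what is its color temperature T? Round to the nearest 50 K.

ln(t − 10) = (175 + 305.0) / 138.5 = 3.4657.
t − 10 = e^3.4657 = 31.999, so t = 41.999.
T = 100·t = 4200 K → 4200 K to the nearest 50 K.

4200 K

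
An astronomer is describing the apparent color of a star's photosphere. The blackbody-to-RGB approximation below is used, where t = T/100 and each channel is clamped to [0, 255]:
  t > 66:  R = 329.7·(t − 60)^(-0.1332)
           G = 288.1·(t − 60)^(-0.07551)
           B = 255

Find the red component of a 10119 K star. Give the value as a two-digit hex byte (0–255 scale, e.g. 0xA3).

t = 10119/100 = 101.19; the t > 66 branch applies.
R = 329.7·(101.19 − 60)^(-0.1332) = 329.7·41.19^(-0.1332) = 329.7·0.60941 = 200.923.
Rounded: 201; in hex, 0xC9.

0xC9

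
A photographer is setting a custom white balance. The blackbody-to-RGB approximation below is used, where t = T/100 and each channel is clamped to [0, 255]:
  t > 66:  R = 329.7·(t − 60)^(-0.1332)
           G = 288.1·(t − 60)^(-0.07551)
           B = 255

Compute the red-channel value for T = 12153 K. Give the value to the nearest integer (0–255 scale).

t = 12153/100 = 121.53; the t > 66 branch applies.
R = 329.7·(121.53 − 60)^(-0.1332) = 329.7·61.53^(-0.1332) = 329.7·0.57769 = 190.464.
Rounded: 190.

190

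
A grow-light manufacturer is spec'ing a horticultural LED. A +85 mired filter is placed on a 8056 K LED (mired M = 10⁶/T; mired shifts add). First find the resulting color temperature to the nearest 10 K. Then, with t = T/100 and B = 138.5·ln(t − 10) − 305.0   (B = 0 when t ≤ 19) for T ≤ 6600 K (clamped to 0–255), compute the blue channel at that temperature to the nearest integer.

198

M_in = 10⁶/8056 = 124.13; M_out = 124.13 + (+85) = 209.13.
T_out = 10⁶/209.13 = 4781.7 K → 4780 K; t = 47.8.
B = 138.5·ln(47.8 − 10) − 305.0 = 138.5·ln 37.8 − 305.0 = 138.5·3.6323 − 305.0 = 198.075.
Rounded: 198.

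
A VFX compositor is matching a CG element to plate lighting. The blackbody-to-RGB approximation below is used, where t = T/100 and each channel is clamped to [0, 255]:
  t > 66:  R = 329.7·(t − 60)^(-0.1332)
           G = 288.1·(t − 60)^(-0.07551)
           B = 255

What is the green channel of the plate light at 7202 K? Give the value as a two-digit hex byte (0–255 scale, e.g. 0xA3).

t = 7202/100 = 72.02; the t > 66 branch applies.
G = 288.1·(72.02 − 60)^(-0.07551) = 288.1·12.02^(-0.07551) = 288.1·0.82881 = 238.781.
Rounded: 239; in hex, 0xEF.

0xEF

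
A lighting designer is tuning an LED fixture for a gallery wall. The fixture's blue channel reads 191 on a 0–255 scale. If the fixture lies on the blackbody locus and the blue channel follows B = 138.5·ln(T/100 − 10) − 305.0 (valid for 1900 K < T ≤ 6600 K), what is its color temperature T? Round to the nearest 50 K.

ln(t − 10) = (191 + 305.0) / 138.5 = 3.5812.
t − 10 = e^3.5812 = 35.918, so t = 45.918.
T = 100·t = 4592 K → 4600 K to the nearest 50 K.

4600 K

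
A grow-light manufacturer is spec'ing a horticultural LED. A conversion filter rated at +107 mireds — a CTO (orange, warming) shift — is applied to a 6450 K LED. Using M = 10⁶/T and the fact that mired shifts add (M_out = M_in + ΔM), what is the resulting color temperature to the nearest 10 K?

3820 K

M_in = 10⁶/6450 = 155.04 mireds.
M_out = 155.04 + (+107) = 262.04 mireds.
T_out = 10⁶/262.04 = 3816.2 K → 3820 K.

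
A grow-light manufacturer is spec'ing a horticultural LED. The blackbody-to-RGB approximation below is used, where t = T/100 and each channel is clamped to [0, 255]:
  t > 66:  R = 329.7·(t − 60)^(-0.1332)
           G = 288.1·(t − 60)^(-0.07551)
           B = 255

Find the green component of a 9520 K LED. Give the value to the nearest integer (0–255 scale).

220

t = 9520/100 = 95.2; the t > 66 branch applies.
G = 288.1·(95.2 − 60)^(-0.07551) = 288.1·35.2^(-0.07551) = 288.1·0.76422 = 220.173.
Rounded: 220.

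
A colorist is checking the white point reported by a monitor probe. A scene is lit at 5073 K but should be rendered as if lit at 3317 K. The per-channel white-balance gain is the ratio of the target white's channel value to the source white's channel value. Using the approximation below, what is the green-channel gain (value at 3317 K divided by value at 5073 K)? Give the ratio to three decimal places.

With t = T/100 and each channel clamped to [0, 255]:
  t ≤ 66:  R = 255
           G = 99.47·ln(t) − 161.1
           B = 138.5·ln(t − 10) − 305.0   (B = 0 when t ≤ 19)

0.816

At 5073 K (t = 50.73):
  G = 99.47·ln 50.73 − 161.1 = 99.47·3.9265 − 161.1 = 229.471.
At 3317 K (t = 33.17):
  G = 99.47·ln 33.17 − 161.1 = 99.47·3.5016 − 161.1 = 187.209.
Gain = 187.209 / 229.471 = 0.8158 → 0.816.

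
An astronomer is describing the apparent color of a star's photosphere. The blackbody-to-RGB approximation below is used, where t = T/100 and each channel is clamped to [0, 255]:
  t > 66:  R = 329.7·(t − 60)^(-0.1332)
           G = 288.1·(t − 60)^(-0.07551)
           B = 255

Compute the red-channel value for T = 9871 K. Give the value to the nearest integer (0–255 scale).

t = 9871/100 = 98.71; the t > 66 branch applies.
R = 329.7·(98.71 − 60)^(-0.1332) = 329.7·38.71^(-0.1332) = 329.7·0.61447 = 202.591.
Rounded: 203.

203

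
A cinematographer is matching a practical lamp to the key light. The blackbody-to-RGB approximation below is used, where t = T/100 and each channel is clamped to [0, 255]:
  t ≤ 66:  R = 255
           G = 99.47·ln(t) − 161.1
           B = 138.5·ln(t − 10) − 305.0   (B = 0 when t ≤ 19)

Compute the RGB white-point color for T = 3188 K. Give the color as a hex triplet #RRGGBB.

t = 3188/100 = 31.88; the t ≤ 66 branch applies.
R = 255 by definition for t ≤ 66.
G = 99.47·ln 31.88 − 161.1 = 99.47·3.4620 − 161.1 = 183.263.
B = 138.5·ln(31.88 − 10) − 305.0 = 138.5·ln 21.88 − 305.0 = 138.5·3.0856 − 305.0 = 122.352.
Rounded: (255, 183, 122).
In hex: #FFB77A.

#FFB77A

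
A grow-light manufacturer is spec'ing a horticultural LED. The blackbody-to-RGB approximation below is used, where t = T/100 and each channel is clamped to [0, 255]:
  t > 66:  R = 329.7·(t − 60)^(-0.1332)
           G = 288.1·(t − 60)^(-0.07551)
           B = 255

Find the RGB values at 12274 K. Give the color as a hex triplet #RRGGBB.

#BED3FF

t = 12274/100 = 122.74; the t > 66 branch applies.
R = 329.7·(122.74 − 60)^(-0.1332) = 329.7·62.74^(-0.1332) = 329.7·0.57619 = 189.970.
G = 288.1·(122.74 − 60)^(-0.07551) = 288.1·62.74^(-0.07551) = 288.1·0.73159 = 210.771.
B = 255 by definition for t > 66.
Rounded: (190, 211, 255).
In hex: #BED3FF.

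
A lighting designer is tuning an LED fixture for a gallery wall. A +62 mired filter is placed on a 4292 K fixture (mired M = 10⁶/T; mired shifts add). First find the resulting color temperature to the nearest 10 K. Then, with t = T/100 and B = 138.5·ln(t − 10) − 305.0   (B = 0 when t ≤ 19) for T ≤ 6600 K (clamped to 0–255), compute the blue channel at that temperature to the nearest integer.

135

M_in = 10⁶/4292 = 232.99; M_out = 232.99 + (+62) = 294.99.
T_out = 10⁶/294.99 = 3389.9 K → 3390 K; t = 33.9.
B = 138.5·ln(33.9 − 10) − 305.0 = 138.5·ln 23.9 − 305.0 = 138.5·3.1739 − 305.0 = 134.582.
Rounded: 135.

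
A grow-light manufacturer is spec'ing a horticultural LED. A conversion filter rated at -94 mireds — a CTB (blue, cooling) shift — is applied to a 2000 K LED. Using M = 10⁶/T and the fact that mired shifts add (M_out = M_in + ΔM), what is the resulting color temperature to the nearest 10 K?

M_in = 10⁶/2000 = 500.00 mireds.
M_out = 500.00 + (-94) = 406.00 mireds.
T_out = 10⁶/406.00 = 2463.1 K → 2460 K.

2460 K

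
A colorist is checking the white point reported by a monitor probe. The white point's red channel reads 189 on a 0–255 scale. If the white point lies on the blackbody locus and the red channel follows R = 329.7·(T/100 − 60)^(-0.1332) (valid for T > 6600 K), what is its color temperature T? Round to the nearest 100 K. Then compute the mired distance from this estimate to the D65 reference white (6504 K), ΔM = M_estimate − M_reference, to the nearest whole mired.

-74 mireds

(t − 60)^(-0.1332) = 189/329.7 = 0.57325.
t − 60 = 0.57325^(1/-0.1332) = 0.57325^(-7.508) = 65.199, so t = 125.199.
T = 100·t = 12520 K → 12500 K to the nearest 100 K.
M_estimate = 10⁶/12500 = 80.00; M_reference = 10⁶/6504 = 153.75.
ΔM = 80.00 − 153.75 = -73.75 → -74 mireds.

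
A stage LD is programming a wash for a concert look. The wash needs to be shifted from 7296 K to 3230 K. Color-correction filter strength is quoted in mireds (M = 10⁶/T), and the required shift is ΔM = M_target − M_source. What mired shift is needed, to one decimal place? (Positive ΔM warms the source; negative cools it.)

M_source = 10⁶/7296 = 137.061; M_target = 10⁶/3230 = 309.598.
ΔM = 309.598 − 137.061 = 172.536 → +172.5 mireds, a warming shift.

+172.5 mireds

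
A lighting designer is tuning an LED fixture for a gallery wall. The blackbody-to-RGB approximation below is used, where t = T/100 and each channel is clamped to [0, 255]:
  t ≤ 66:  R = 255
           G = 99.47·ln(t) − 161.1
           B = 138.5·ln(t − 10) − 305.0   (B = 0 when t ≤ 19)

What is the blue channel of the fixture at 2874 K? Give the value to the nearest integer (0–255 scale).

101

t = 2874/100 = 28.74; the t ≤ 66 branch applies.
B = 138.5·ln(28.74 − 10) − 305.0 = 138.5·ln 18.74 − 305.0 = 138.5·2.9307 − 305.0 = 100.896.
Rounded: 101.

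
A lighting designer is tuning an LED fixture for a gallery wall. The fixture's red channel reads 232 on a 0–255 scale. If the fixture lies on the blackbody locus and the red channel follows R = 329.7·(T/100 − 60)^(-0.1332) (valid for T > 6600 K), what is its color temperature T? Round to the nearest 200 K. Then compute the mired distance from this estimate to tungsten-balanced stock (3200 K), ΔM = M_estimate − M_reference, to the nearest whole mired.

-177 mireds

(t − 60)^(-0.1332) = 232/329.7 = 0.70367.
t − 60 = 0.70367^(1/-0.1332) = 0.70367^(-7.508) = 13.992, so t = 73.992.
T = 100·t = 7399 K → 7400 K to the nearest 200 K.
M_estimate = 10⁶/7400 = 135.14; M_reference = 10⁶/3200 = 312.50.
ΔM = 135.14 − 312.50 = -177.36 → -177 mireds.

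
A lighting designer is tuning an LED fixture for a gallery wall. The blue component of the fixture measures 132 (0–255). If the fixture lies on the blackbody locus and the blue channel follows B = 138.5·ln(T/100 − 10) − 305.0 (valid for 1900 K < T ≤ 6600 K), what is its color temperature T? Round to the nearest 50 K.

ln(t − 10) = (132 + 305.0) / 138.5 = 3.1552.
t − 10 = e^3.1552 = 23.459, so t = 33.459.
T = 100·t = 3346 K → 3350 K to the nearest 50 K.

3350 K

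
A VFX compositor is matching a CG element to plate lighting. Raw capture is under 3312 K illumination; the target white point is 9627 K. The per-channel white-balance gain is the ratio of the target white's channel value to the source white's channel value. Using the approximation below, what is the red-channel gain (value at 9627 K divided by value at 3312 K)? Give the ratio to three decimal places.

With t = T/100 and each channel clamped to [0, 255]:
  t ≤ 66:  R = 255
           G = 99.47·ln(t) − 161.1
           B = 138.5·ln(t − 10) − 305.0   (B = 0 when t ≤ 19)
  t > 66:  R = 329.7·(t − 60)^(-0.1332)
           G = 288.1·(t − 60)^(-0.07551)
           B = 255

0.801

At 3312 K (t = 33.12):
  R = 255 by definition for t ≤ 66.
At 9627 K (t = 96.27):
  R = 329.7·(96.27 − 60)^(-0.1332) = 329.7·36.27^(-0.1332) = 329.7·0.61982 = 204.356.
Gain = 204.356 / 255.000 = 0.8014 → 0.801.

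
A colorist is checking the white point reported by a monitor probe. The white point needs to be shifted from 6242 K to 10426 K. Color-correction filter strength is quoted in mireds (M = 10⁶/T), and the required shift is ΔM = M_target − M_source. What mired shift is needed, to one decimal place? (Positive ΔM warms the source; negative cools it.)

M_source = 10⁶/6242 = 160.205; M_target = 10⁶/10426 = 95.914.
ΔM = 95.914 − 160.205 = -64.291 → -64.3 mireds, a cooling shift.

-64.3 mireds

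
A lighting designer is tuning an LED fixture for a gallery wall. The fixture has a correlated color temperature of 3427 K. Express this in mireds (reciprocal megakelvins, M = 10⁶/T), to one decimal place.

291.8 mireds

M = 10⁶ / 3427 = 291.800 → 291.8 mireds.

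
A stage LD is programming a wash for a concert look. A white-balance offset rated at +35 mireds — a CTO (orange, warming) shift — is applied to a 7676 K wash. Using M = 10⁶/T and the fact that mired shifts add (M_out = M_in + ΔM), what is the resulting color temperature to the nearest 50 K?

6050 K

M_in = 10⁶/7676 = 130.28 mireds.
M_out = 130.28 + (+35) = 165.28 mireds.
T_out = 10⁶/165.28 = 6050.5 K → 6050 K.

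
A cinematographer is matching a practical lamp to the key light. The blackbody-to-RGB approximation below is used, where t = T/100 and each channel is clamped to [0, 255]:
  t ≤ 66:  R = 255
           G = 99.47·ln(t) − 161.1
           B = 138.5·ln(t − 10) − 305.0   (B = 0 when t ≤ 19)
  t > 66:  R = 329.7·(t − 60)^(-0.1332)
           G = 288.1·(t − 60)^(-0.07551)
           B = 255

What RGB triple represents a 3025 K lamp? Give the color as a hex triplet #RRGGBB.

#FFB270

t = 3025/100 = 30.25; the t ≤ 66 branch applies.
R = 255 by definition for t ≤ 66.
G = 99.47·ln 30.25 − 161.1 = 99.47·3.4095 − 161.1 = 178.043.
B = 138.5·ln(30.25 − 10) − 305.0 = 138.5·ln 20.25 − 305.0 = 138.5·3.0082 − 305.0 = 111.629.
Rounded: (255, 178, 112).
In hex: #FFB270.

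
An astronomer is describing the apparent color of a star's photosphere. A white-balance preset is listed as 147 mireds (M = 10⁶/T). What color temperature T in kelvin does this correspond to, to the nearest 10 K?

T = 10⁶ / 147 = 6802.72 K → 6800 K.

6800 K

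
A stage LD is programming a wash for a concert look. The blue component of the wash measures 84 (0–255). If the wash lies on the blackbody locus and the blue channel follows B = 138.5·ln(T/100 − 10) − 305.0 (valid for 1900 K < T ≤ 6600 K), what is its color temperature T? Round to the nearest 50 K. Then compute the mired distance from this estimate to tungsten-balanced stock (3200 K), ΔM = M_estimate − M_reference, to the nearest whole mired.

ln(t − 10) = (84 + 305.0) / 138.5 = 2.8087.
t − 10 = e^2.8087 = 16.588, so t = 26.588.
T = 100·t = 2659 K → 2650 K to the nearest 50 K.
M_estimate = 10⁶/2650 = 377.36; M_reference = 10⁶/3200 = 312.50.
ΔM = 377.36 − 312.50 = 64.86 → +65 mireds.

+65 mireds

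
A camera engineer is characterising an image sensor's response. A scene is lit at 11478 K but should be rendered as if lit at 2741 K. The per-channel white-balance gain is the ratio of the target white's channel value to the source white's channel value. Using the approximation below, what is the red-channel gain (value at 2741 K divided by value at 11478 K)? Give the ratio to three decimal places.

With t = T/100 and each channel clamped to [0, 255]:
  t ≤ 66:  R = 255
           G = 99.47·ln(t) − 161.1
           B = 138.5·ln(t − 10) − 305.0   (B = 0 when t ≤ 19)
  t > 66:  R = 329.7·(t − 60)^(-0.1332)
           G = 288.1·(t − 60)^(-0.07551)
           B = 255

At 11478 K (t = 114.78):
  R = 329.7·(114.78 − 60)^(-0.1332) = 329.7·54.78^(-0.1332) = 329.7·0.58670 = 193.435.
At 2741 K (t = 27.41):
  R = 255 by definition for t ≤ 66.
Gain = 255.000 / 193.435 = 1.3183 → 1.318.

1.318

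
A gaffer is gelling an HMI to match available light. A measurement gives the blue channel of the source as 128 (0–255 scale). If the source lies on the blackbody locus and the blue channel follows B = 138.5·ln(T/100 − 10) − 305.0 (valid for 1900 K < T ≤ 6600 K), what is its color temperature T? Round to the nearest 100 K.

3300 K

ln(t − 10) = (128 + 305.0) / 138.5 = 3.1264.
t − 10 = e^3.1264 = 22.791, so t = 32.791.
T = 100·t = 3279 K → 3300 K to the nearest 100 K.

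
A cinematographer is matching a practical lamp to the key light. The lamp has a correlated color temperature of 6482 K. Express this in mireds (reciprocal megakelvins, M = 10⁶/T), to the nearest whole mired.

154 mireds

M = 10⁶ / 6482 = 154.273 → 154 mireds.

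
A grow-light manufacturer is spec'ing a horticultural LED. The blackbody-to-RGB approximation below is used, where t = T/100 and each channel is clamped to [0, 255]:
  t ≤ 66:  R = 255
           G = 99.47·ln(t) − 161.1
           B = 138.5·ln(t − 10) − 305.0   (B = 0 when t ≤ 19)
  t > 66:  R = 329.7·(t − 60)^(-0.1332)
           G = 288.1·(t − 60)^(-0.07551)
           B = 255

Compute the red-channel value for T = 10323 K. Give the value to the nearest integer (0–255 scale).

200

t = 10323/100 = 103.23; the t > 66 branch applies.
R = 329.7·(103.23 − 60)^(-0.1332) = 329.7·43.23^(-0.1332) = 329.7·0.60550 = 199.633.
Rounded: 200.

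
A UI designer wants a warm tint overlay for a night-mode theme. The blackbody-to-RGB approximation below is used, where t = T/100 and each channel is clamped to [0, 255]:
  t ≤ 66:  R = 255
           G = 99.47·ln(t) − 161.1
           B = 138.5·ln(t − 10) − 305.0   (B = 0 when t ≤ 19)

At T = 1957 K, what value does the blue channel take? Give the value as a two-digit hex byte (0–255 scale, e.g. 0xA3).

t = 1957/100 = 19.57; the t ≤ 66 branch applies.
B = 138.5·ln(19.57 − 10) − 305.0 = 138.5·ln 9.57 − 305.0 = 138.5·2.2586 − 305.0 = 7.821.
Rounded: 8; in hex, 0x08.

0x08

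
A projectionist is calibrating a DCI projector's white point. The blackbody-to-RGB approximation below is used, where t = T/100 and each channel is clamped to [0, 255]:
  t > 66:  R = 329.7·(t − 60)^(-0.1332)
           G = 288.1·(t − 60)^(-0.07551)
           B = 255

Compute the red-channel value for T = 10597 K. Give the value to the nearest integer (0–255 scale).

t = 10597/100 = 105.97; the t > 66 branch applies.
R = 329.7·(105.97 − 60)^(-0.1332) = 329.7·45.97^(-0.1332) = 329.7·0.60056 = 198.006.
Rounded: 198.

198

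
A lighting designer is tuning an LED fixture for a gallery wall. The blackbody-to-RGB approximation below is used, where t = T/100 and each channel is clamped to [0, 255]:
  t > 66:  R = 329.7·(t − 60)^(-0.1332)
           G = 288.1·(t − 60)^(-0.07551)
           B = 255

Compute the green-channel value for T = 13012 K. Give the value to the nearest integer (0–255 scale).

209

t = 13012/100 = 130.12; the t > 66 branch applies.
G = 288.1·(130.12 − 60)^(-0.07551) = 288.1·70.12^(-0.07551) = 288.1·0.72547 = 209.008.
Rounded: 209.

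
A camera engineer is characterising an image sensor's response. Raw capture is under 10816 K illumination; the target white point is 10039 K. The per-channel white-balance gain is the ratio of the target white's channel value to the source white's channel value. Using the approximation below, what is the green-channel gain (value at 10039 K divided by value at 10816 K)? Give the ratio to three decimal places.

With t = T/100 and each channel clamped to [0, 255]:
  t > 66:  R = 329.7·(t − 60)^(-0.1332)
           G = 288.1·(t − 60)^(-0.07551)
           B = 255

At 10816 K (t = 108.16):
  G = 288.1·(108.16 − 60)^(-0.07551) = 288.1·48.16^(-0.07551) = 288.1·0.74635 = 215.022.
At 10039 K (t = 100.39):
  G = 288.1·(100.39 − 60)^(-0.07551) = 288.1·40.39^(-0.07551) = 288.1·0.75633 = 217.898.
Gain = 217.898 / 215.022 = 1.0134 → 1.013.

1.013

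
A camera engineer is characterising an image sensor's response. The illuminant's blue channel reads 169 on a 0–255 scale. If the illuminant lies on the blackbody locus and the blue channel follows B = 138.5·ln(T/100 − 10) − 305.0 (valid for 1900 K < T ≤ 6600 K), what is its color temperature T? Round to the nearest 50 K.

4050 K

ln(t − 10) = (169 + 305.0) / 138.5 = 3.4224.
t − 10 = e^3.4224 = 30.642, so t = 40.642.
T = 100·t = 4064 K → 4050 K to the nearest 50 K.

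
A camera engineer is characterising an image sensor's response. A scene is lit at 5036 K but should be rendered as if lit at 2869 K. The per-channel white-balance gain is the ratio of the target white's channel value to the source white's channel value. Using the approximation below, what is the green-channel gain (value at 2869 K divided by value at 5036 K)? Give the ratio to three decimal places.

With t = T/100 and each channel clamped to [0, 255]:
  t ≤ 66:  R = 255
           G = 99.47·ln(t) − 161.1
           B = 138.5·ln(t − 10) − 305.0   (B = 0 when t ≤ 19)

At 5036 K (t = 50.36):
  G = 99.47·ln 50.36 − 161.1 = 99.47·3.9192 − 161.1 = 228.743.
At 2869 K (t = 28.69):
  G = 99.47·ln 28.69 − 161.1 = 99.47·3.3565 − 161.1 = 172.776.
Gain = 172.776 / 228.743 = 0.7553 → 0.755.

0.755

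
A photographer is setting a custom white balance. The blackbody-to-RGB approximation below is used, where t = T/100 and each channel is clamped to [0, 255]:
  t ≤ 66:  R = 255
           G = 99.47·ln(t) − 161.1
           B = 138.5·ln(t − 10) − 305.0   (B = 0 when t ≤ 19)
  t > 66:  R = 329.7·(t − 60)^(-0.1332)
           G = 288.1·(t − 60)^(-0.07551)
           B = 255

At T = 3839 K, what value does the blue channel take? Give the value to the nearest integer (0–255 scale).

t = 3839/100 = 38.39; the t ≤ 66 branch applies.
B = 138.5·ln(38.39 − 10) − 305.0 = 138.5·ln 28.39 − 305.0 = 138.5·3.3460 − 305.0 = 158.426.
Rounded: 158.

158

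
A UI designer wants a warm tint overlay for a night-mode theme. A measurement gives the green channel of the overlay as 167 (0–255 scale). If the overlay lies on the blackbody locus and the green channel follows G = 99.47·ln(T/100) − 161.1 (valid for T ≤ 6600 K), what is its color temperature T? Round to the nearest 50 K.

2700 K

ln t = (167 + 161.1) / 99.47 = 3.2985.
t = e^3.2985 = 27.072.
T = 100·t = 2707 K → 2700 K to the nearest 50 K.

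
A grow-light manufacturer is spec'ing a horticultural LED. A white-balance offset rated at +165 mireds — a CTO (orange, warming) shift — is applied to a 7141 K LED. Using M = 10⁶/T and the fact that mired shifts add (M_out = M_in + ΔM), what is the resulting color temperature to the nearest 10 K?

M_in = 10⁶/7141 = 140.04 mireds.
M_out = 140.04 + (+165) = 305.04 mireds.
T_out = 10⁶/305.04 = 3278.3 K → 3280 K.

3280 K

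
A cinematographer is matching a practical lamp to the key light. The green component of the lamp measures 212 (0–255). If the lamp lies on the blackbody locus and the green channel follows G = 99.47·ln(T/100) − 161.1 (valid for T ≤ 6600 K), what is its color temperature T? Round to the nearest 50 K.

ln t = (212 + 161.1) / 99.47 = 3.7509.
t = e^3.7509 = 42.559.
T = 100·t = 4256 K → 4250 K to the nearest 50 K.

4250 K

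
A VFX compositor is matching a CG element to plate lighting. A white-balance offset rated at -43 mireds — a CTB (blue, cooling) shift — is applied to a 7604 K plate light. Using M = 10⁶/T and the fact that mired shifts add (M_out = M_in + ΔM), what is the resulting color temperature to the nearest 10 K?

11300 K

M_in = 10⁶/7604 = 131.51 mireds.
M_out = 131.51 + (-43) = 88.51 mireds.
T_out = 10⁶/88.51 = 11298.2 K → 11300 K.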